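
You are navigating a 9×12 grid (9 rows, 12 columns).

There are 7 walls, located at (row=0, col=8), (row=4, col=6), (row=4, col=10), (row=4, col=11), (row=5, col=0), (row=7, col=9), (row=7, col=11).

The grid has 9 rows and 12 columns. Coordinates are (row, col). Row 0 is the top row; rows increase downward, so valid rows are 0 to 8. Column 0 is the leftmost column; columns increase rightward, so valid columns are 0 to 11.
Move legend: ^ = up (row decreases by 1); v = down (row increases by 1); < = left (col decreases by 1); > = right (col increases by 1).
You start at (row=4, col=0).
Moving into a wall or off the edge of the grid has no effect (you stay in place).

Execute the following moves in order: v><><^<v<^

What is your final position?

Answer: Final position: (row=3, col=0)

Derivation:
Start: (row=4, col=0)
  v (down): blocked, stay at (row=4, col=0)
  > (right): (row=4, col=0) -> (row=4, col=1)
  < (left): (row=4, col=1) -> (row=4, col=0)
  > (right): (row=4, col=0) -> (row=4, col=1)
  < (left): (row=4, col=1) -> (row=4, col=0)
  ^ (up): (row=4, col=0) -> (row=3, col=0)
  < (left): blocked, stay at (row=3, col=0)
  v (down): (row=3, col=0) -> (row=4, col=0)
  < (left): blocked, stay at (row=4, col=0)
  ^ (up): (row=4, col=0) -> (row=3, col=0)
Final: (row=3, col=0)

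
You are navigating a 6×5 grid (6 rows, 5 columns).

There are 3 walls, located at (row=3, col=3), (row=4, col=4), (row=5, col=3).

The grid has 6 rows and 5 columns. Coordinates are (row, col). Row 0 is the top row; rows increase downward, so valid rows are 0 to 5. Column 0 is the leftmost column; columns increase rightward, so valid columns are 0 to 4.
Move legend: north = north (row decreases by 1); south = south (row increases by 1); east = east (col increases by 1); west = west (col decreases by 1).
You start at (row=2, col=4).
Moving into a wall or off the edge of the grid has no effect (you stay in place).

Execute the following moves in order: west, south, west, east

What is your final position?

Answer: Final position: (row=2, col=3)

Derivation:
Start: (row=2, col=4)
  west (west): (row=2, col=4) -> (row=2, col=3)
  south (south): blocked, stay at (row=2, col=3)
  west (west): (row=2, col=3) -> (row=2, col=2)
  east (east): (row=2, col=2) -> (row=2, col=3)
Final: (row=2, col=3)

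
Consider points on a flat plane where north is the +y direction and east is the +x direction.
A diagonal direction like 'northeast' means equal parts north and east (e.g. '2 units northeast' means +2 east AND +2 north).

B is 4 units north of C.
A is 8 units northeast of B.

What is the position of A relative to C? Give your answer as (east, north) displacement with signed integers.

Place C at the origin (east=0, north=0).
  B is 4 units north of C: delta (east=+0, north=+4); B at (east=0, north=4).
  A is 8 units northeast of B: delta (east=+8, north=+8); A at (east=8, north=12).
Therefore A relative to C: (east=8, north=12).

Answer: A is at (east=8, north=12) relative to C.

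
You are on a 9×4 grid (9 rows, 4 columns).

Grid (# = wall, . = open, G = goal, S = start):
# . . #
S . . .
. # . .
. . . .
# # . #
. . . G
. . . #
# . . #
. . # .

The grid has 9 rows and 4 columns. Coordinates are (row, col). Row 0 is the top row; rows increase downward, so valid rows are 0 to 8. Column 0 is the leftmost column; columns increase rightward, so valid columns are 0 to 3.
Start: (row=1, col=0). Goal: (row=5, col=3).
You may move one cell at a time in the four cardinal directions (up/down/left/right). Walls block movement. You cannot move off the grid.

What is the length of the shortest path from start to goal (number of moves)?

BFS from (row=1, col=0) until reaching (row=5, col=3):
  Distance 0: (row=1, col=0)
  Distance 1: (row=1, col=1), (row=2, col=0)
  Distance 2: (row=0, col=1), (row=1, col=2), (row=3, col=0)
  Distance 3: (row=0, col=2), (row=1, col=3), (row=2, col=2), (row=3, col=1)
  Distance 4: (row=2, col=3), (row=3, col=2)
  Distance 5: (row=3, col=3), (row=4, col=2)
  Distance 6: (row=5, col=2)
  Distance 7: (row=5, col=1), (row=5, col=3), (row=6, col=2)  <- goal reached here
One shortest path (7 moves): (row=1, col=0) -> (row=1, col=1) -> (row=1, col=2) -> (row=2, col=2) -> (row=3, col=2) -> (row=4, col=2) -> (row=5, col=2) -> (row=5, col=3)

Answer: Shortest path length: 7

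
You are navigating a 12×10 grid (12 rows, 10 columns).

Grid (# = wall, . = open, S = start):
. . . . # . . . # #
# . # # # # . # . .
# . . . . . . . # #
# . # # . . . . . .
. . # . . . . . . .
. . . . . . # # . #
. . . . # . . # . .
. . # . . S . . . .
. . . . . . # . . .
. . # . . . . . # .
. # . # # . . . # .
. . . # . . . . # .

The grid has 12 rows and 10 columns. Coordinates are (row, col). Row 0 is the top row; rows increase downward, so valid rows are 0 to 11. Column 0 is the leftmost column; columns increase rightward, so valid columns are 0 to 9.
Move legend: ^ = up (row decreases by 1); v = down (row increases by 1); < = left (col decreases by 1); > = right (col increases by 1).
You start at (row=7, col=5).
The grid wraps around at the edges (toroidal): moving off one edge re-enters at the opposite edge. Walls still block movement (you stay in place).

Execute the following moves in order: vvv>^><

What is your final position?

Start: (row=7, col=5)
  v (down): (row=7, col=5) -> (row=8, col=5)
  v (down): (row=8, col=5) -> (row=9, col=5)
  v (down): (row=9, col=5) -> (row=10, col=5)
  > (right): (row=10, col=5) -> (row=10, col=6)
  ^ (up): (row=10, col=6) -> (row=9, col=6)
  > (right): (row=9, col=6) -> (row=9, col=7)
  < (left): (row=9, col=7) -> (row=9, col=6)
Final: (row=9, col=6)

Answer: Final position: (row=9, col=6)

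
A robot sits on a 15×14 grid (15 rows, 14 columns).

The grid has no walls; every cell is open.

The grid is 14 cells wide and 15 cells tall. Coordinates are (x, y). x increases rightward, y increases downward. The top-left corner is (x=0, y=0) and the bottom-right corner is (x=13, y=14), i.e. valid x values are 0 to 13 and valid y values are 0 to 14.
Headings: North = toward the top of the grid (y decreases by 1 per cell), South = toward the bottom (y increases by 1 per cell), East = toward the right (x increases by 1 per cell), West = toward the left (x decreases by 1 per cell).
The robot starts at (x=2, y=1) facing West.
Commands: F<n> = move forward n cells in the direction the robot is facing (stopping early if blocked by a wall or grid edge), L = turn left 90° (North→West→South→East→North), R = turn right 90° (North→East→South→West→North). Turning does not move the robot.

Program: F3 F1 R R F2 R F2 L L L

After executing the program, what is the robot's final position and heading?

Start: (x=2, y=1), facing West
  F3: move forward 2/3 (blocked), now at (x=0, y=1)
  F1: move forward 0/1 (blocked), now at (x=0, y=1)
  R: turn right, now facing North
  R: turn right, now facing East
  F2: move forward 2, now at (x=2, y=1)
  R: turn right, now facing South
  F2: move forward 2, now at (x=2, y=3)
  L: turn left, now facing East
  L: turn left, now facing North
  L: turn left, now facing West
Final: (x=2, y=3), facing West

Answer: Final position: (x=2, y=3), facing West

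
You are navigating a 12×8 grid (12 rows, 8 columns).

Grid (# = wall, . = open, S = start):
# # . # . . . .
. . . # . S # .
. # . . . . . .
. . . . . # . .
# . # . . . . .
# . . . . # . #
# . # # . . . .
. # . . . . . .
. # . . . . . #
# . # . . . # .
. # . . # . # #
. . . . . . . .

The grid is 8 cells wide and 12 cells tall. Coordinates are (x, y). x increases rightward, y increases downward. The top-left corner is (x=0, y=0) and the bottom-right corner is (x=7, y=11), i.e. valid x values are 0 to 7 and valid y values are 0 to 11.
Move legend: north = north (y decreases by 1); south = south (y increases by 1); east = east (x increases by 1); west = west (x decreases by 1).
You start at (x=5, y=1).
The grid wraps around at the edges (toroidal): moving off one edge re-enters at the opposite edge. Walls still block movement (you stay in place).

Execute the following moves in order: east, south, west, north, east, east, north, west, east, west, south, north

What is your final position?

Answer: Final position: (x=4, y=0)

Derivation:
Start: (x=5, y=1)
  east (east): blocked, stay at (x=5, y=1)
  south (south): (x=5, y=1) -> (x=5, y=2)
  west (west): (x=5, y=2) -> (x=4, y=2)
  north (north): (x=4, y=2) -> (x=4, y=1)
  east (east): (x=4, y=1) -> (x=5, y=1)
  east (east): blocked, stay at (x=5, y=1)
  north (north): (x=5, y=1) -> (x=5, y=0)
  west (west): (x=5, y=0) -> (x=4, y=0)
  east (east): (x=4, y=0) -> (x=5, y=0)
  west (west): (x=5, y=0) -> (x=4, y=0)
  south (south): (x=4, y=0) -> (x=4, y=1)
  north (north): (x=4, y=1) -> (x=4, y=0)
Final: (x=4, y=0)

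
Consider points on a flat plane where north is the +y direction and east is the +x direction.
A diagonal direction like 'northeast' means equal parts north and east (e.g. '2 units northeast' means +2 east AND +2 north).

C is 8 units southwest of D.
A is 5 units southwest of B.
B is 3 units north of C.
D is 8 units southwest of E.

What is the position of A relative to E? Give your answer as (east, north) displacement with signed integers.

Place E at the origin (east=0, north=0).
  D is 8 units southwest of E: delta (east=-8, north=-8); D at (east=-8, north=-8).
  C is 8 units southwest of D: delta (east=-8, north=-8); C at (east=-16, north=-16).
  B is 3 units north of C: delta (east=+0, north=+3); B at (east=-16, north=-13).
  A is 5 units southwest of B: delta (east=-5, north=-5); A at (east=-21, north=-18).
Therefore A relative to E: (east=-21, north=-18).

Answer: A is at (east=-21, north=-18) relative to E.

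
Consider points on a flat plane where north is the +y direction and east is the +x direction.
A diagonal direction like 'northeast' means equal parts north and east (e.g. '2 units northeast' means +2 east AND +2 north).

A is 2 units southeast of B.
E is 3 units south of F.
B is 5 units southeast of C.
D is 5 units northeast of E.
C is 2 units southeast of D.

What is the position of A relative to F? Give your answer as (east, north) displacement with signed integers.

Answer: A is at (east=14, north=-7) relative to F.

Derivation:
Place F at the origin (east=0, north=0).
  E is 3 units south of F: delta (east=+0, north=-3); E at (east=0, north=-3).
  D is 5 units northeast of E: delta (east=+5, north=+5); D at (east=5, north=2).
  C is 2 units southeast of D: delta (east=+2, north=-2); C at (east=7, north=0).
  B is 5 units southeast of C: delta (east=+5, north=-5); B at (east=12, north=-5).
  A is 2 units southeast of B: delta (east=+2, north=-2); A at (east=14, north=-7).
Therefore A relative to F: (east=14, north=-7).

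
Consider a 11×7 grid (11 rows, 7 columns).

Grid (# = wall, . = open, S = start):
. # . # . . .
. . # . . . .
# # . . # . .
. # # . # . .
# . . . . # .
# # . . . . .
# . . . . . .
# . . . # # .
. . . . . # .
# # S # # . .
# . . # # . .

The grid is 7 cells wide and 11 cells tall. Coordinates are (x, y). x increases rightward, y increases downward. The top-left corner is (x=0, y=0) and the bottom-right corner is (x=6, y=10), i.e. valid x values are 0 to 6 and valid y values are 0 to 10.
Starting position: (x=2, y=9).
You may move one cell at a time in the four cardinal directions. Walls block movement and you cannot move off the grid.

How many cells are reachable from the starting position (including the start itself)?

BFS flood-fill from (x=2, y=9):
  Distance 0: (x=2, y=9)
  Distance 1: (x=2, y=8), (x=2, y=10)
  Distance 2: (x=2, y=7), (x=1, y=8), (x=3, y=8), (x=1, y=10)
  Distance 3: (x=2, y=6), (x=1, y=7), (x=3, y=7), (x=0, y=8), (x=4, y=8)
  Distance 4: (x=2, y=5), (x=1, y=6), (x=3, y=6)
  Distance 5: (x=2, y=4), (x=3, y=5), (x=4, y=6)
  Distance 6: (x=1, y=4), (x=3, y=4), (x=4, y=5), (x=5, y=6)
  Distance 7: (x=3, y=3), (x=4, y=4), (x=5, y=5), (x=6, y=6)
  Distance 8: (x=3, y=2), (x=6, y=5), (x=6, y=7)
  Distance 9: (x=3, y=1), (x=2, y=2), (x=6, y=4), (x=6, y=8)
  Distance 10: (x=4, y=1), (x=6, y=3), (x=6, y=9)
  Distance 11: (x=4, y=0), (x=5, y=1), (x=6, y=2), (x=5, y=3), (x=5, y=9), (x=6, y=10)
  Distance 12: (x=5, y=0), (x=6, y=1), (x=5, y=2), (x=5, y=10)
  Distance 13: (x=6, y=0)
Total reachable: 47 (grid has 52 open cells total)

Answer: Reachable cells: 47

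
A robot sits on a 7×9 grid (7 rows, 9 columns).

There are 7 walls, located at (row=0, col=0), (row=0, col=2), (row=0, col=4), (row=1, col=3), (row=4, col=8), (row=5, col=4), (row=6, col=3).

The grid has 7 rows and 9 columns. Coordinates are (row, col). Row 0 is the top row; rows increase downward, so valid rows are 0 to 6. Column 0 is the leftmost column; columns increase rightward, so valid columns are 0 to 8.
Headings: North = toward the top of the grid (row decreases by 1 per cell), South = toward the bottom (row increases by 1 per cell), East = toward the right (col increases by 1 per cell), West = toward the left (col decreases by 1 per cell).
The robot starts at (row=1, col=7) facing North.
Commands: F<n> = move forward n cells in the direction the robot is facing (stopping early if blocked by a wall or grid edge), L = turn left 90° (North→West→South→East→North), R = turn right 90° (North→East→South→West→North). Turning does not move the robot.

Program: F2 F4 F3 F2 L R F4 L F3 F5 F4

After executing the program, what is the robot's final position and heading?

Answer: Final position: (row=0, col=5), facing West

Derivation:
Start: (row=1, col=7), facing North
  F2: move forward 1/2 (blocked), now at (row=0, col=7)
  F4: move forward 0/4 (blocked), now at (row=0, col=7)
  F3: move forward 0/3 (blocked), now at (row=0, col=7)
  F2: move forward 0/2 (blocked), now at (row=0, col=7)
  L: turn left, now facing West
  R: turn right, now facing North
  F4: move forward 0/4 (blocked), now at (row=0, col=7)
  L: turn left, now facing West
  F3: move forward 2/3 (blocked), now at (row=0, col=5)
  F5: move forward 0/5 (blocked), now at (row=0, col=5)
  F4: move forward 0/4 (blocked), now at (row=0, col=5)
Final: (row=0, col=5), facing West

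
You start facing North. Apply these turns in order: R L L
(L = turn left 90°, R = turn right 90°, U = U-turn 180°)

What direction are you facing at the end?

Start: North
  R (right (90° clockwise)) -> East
  L (left (90° counter-clockwise)) -> North
  L (left (90° counter-clockwise)) -> West
Final: West

Answer: Final heading: West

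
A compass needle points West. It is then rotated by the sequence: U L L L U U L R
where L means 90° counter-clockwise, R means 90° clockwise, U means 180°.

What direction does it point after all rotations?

Start: West
  U (U-turn (180°)) -> East
  L (left (90° counter-clockwise)) -> North
  L (left (90° counter-clockwise)) -> West
  L (left (90° counter-clockwise)) -> South
  U (U-turn (180°)) -> North
  U (U-turn (180°)) -> South
  L (left (90° counter-clockwise)) -> East
  R (right (90° clockwise)) -> South
Final: South

Answer: Final heading: South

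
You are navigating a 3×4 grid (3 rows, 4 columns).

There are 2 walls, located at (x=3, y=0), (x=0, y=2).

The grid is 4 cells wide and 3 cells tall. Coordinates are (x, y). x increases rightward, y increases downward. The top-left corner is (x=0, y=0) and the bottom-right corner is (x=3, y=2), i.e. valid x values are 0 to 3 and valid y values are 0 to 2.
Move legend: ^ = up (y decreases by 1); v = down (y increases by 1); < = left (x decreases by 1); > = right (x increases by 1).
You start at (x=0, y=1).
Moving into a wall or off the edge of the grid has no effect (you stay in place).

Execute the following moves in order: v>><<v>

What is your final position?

Start: (x=0, y=1)
  v (down): blocked, stay at (x=0, y=1)
  > (right): (x=0, y=1) -> (x=1, y=1)
  > (right): (x=1, y=1) -> (x=2, y=1)
  < (left): (x=2, y=1) -> (x=1, y=1)
  < (left): (x=1, y=1) -> (x=0, y=1)
  v (down): blocked, stay at (x=0, y=1)
  > (right): (x=0, y=1) -> (x=1, y=1)
Final: (x=1, y=1)

Answer: Final position: (x=1, y=1)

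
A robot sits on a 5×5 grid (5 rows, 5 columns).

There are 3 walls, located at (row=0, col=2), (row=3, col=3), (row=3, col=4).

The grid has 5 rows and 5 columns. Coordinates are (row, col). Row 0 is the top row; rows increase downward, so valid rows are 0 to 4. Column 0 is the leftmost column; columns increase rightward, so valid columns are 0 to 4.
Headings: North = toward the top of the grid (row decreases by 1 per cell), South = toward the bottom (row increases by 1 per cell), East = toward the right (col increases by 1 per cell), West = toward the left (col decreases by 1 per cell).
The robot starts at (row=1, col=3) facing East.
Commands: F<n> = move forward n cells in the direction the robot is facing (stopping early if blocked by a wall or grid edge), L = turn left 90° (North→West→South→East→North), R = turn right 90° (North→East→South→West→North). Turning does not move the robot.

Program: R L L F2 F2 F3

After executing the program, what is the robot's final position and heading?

Answer: Final position: (row=0, col=3), facing North

Derivation:
Start: (row=1, col=3), facing East
  R: turn right, now facing South
  L: turn left, now facing East
  L: turn left, now facing North
  F2: move forward 1/2 (blocked), now at (row=0, col=3)
  F2: move forward 0/2 (blocked), now at (row=0, col=3)
  F3: move forward 0/3 (blocked), now at (row=0, col=3)
Final: (row=0, col=3), facing North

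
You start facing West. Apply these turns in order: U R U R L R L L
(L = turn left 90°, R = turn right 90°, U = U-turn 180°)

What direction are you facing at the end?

Start: West
  U (U-turn (180°)) -> East
  R (right (90° clockwise)) -> South
  U (U-turn (180°)) -> North
  R (right (90° clockwise)) -> East
  L (left (90° counter-clockwise)) -> North
  R (right (90° clockwise)) -> East
  L (left (90° counter-clockwise)) -> North
  L (left (90° counter-clockwise)) -> West
Final: West

Answer: Final heading: West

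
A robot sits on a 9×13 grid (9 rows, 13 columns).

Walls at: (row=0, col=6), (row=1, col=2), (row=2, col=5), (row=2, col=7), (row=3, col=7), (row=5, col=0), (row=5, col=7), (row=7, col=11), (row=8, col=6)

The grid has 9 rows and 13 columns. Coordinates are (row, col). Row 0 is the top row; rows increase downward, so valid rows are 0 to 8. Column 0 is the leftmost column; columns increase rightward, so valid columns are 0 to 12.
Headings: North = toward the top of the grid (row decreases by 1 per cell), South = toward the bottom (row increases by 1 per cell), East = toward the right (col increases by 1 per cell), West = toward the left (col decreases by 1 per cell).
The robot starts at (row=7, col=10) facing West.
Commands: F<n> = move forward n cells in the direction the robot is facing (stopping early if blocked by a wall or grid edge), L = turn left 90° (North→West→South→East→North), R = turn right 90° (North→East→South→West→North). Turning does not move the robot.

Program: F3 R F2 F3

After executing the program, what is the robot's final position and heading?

Answer: Final position: (row=6, col=7), facing North

Derivation:
Start: (row=7, col=10), facing West
  F3: move forward 3, now at (row=7, col=7)
  R: turn right, now facing North
  F2: move forward 1/2 (blocked), now at (row=6, col=7)
  F3: move forward 0/3 (blocked), now at (row=6, col=7)
Final: (row=6, col=7), facing North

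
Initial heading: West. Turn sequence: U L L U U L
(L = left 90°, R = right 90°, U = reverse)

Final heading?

Answer: Final heading: South

Derivation:
Start: West
  U (U-turn (180°)) -> East
  L (left (90° counter-clockwise)) -> North
  L (left (90° counter-clockwise)) -> West
  U (U-turn (180°)) -> East
  U (U-turn (180°)) -> West
  L (left (90° counter-clockwise)) -> South
Final: South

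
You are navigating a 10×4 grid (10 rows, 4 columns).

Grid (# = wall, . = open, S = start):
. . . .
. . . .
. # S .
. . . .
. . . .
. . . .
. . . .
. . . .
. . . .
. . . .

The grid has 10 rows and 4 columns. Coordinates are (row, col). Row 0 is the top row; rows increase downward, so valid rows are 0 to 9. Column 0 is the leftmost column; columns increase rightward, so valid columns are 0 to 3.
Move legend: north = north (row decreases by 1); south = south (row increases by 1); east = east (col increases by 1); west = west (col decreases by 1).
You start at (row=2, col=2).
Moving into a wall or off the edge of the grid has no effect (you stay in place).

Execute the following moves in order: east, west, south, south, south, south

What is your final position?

Answer: Final position: (row=6, col=2)

Derivation:
Start: (row=2, col=2)
  east (east): (row=2, col=2) -> (row=2, col=3)
  west (west): (row=2, col=3) -> (row=2, col=2)
  south (south): (row=2, col=2) -> (row=3, col=2)
  south (south): (row=3, col=2) -> (row=4, col=2)
  south (south): (row=4, col=2) -> (row=5, col=2)
  south (south): (row=5, col=2) -> (row=6, col=2)
Final: (row=6, col=2)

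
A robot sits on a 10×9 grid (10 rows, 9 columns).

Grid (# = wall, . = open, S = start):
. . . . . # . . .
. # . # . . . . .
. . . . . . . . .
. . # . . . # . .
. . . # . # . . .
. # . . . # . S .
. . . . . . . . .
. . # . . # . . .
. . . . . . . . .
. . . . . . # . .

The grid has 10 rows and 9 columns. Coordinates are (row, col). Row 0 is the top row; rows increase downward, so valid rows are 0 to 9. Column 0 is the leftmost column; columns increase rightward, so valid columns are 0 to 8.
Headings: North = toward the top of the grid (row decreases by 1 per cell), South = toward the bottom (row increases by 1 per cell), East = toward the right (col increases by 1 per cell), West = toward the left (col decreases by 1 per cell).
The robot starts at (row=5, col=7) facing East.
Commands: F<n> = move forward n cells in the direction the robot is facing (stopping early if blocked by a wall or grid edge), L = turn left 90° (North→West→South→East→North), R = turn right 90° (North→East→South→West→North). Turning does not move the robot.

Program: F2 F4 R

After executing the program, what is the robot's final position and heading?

Answer: Final position: (row=5, col=8), facing South

Derivation:
Start: (row=5, col=7), facing East
  F2: move forward 1/2 (blocked), now at (row=5, col=8)
  F4: move forward 0/4 (blocked), now at (row=5, col=8)
  R: turn right, now facing South
Final: (row=5, col=8), facing South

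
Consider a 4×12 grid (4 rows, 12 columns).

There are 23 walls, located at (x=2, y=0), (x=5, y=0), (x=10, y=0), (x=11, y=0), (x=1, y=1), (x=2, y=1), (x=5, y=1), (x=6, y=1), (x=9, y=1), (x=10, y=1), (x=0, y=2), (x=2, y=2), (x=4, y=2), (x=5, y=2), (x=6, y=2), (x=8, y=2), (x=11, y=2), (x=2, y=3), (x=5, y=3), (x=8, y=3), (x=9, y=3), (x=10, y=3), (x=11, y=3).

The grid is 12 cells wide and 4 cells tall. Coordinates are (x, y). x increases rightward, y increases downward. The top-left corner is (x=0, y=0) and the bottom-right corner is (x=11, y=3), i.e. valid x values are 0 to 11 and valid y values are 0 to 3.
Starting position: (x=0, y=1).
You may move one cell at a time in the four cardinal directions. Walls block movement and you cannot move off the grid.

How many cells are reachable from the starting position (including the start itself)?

BFS flood-fill from (x=0, y=1):
  Distance 0: (x=0, y=1)
  Distance 1: (x=0, y=0)
  Distance 2: (x=1, y=0)
Total reachable: 3 (grid has 25 open cells total)

Answer: Reachable cells: 3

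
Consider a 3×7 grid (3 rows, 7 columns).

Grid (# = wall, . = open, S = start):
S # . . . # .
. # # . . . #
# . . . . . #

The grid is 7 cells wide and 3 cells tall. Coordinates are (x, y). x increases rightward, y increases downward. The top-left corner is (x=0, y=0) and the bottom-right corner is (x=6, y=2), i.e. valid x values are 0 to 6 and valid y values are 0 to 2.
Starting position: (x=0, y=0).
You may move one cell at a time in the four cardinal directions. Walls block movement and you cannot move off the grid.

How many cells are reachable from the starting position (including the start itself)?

BFS flood-fill from (x=0, y=0):
  Distance 0: (x=0, y=0)
  Distance 1: (x=0, y=1)
Total reachable: 2 (grid has 14 open cells total)

Answer: Reachable cells: 2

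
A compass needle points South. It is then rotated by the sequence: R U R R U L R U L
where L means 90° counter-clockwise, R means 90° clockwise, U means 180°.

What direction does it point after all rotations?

Start: South
  R (right (90° clockwise)) -> West
  U (U-turn (180°)) -> East
  R (right (90° clockwise)) -> South
  R (right (90° clockwise)) -> West
  U (U-turn (180°)) -> East
  L (left (90° counter-clockwise)) -> North
  R (right (90° clockwise)) -> East
  U (U-turn (180°)) -> West
  L (left (90° counter-clockwise)) -> South
Final: South

Answer: Final heading: South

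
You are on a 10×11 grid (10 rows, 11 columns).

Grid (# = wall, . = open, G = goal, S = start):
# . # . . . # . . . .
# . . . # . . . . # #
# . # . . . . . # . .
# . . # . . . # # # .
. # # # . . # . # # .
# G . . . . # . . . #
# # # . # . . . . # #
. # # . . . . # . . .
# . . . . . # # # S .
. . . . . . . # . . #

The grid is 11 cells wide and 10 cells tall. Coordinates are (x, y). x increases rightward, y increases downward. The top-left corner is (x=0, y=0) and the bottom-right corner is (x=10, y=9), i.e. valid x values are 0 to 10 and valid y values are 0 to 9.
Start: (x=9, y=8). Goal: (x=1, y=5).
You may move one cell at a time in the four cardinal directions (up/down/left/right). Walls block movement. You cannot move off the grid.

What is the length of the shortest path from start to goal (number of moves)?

BFS from (x=9, y=8) until reaching (x=1, y=5):
  Distance 0: (x=9, y=8)
  Distance 1: (x=9, y=7), (x=10, y=8), (x=9, y=9)
  Distance 2: (x=8, y=7), (x=10, y=7), (x=8, y=9)
  Distance 3: (x=8, y=6)
  Distance 4: (x=8, y=5), (x=7, y=6)
  Distance 5: (x=7, y=5), (x=9, y=5), (x=6, y=6)
  Distance 6: (x=7, y=4), (x=5, y=6), (x=6, y=7)
  Distance 7: (x=5, y=5), (x=5, y=7)
  Distance 8: (x=5, y=4), (x=4, y=5), (x=4, y=7), (x=5, y=8)
  Distance 9: (x=5, y=3), (x=4, y=4), (x=3, y=5), (x=3, y=7), (x=4, y=8), (x=5, y=9)
  Distance 10: (x=5, y=2), (x=4, y=3), (x=6, y=3), (x=2, y=5), (x=3, y=6), (x=3, y=8), (x=4, y=9), (x=6, y=9)
  Distance 11: (x=5, y=1), (x=4, y=2), (x=6, y=2), (x=1, y=5), (x=2, y=8), (x=3, y=9)  <- goal reached here
One shortest path (11 moves): (x=9, y=8) -> (x=9, y=7) -> (x=8, y=7) -> (x=8, y=6) -> (x=7, y=6) -> (x=6, y=6) -> (x=5, y=6) -> (x=5, y=5) -> (x=4, y=5) -> (x=3, y=5) -> (x=2, y=5) -> (x=1, y=5)

Answer: Shortest path length: 11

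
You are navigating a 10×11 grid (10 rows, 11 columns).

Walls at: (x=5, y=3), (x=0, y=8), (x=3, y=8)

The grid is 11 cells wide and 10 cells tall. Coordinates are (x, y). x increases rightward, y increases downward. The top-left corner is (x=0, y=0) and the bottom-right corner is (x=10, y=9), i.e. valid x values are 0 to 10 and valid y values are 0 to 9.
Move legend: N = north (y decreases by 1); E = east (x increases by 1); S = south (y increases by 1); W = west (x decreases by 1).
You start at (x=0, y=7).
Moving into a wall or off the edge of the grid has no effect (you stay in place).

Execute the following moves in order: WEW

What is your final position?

Start: (x=0, y=7)
  W (west): blocked, stay at (x=0, y=7)
  E (east): (x=0, y=7) -> (x=1, y=7)
  W (west): (x=1, y=7) -> (x=0, y=7)
Final: (x=0, y=7)

Answer: Final position: (x=0, y=7)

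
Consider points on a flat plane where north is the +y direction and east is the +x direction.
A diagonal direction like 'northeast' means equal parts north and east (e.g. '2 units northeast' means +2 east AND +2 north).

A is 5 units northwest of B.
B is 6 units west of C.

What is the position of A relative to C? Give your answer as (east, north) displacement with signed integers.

Place C at the origin (east=0, north=0).
  B is 6 units west of C: delta (east=-6, north=+0); B at (east=-6, north=0).
  A is 5 units northwest of B: delta (east=-5, north=+5); A at (east=-11, north=5).
Therefore A relative to C: (east=-11, north=5).

Answer: A is at (east=-11, north=5) relative to C.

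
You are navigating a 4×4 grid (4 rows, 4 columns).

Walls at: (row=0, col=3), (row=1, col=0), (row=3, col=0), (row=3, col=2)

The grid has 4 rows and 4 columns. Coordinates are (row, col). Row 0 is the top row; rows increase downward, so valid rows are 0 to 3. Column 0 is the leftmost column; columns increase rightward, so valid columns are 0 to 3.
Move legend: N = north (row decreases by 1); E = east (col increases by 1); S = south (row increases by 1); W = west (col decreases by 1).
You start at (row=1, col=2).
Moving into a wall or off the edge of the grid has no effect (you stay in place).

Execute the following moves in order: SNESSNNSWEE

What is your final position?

Start: (row=1, col=2)
  S (south): (row=1, col=2) -> (row=2, col=2)
  N (north): (row=2, col=2) -> (row=1, col=2)
  E (east): (row=1, col=2) -> (row=1, col=3)
  S (south): (row=1, col=3) -> (row=2, col=3)
  S (south): (row=2, col=3) -> (row=3, col=3)
  N (north): (row=3, col=3) -> (row=2, col=3)
  N (north): (row=2, col=3) -> (row=1, col=3)
  S (south): (row=1, col=3) -> (row=2, col=3)
  W (west): (row=2, col=3) -> (row=2, col=2)
  E (east): (row=2, col=2) -> (row=2, col=3)
  E (east): blocked, stay at (row=2, col=3)
Final: (row=2, col=3)

Answer: Final position: (row=2, col=3)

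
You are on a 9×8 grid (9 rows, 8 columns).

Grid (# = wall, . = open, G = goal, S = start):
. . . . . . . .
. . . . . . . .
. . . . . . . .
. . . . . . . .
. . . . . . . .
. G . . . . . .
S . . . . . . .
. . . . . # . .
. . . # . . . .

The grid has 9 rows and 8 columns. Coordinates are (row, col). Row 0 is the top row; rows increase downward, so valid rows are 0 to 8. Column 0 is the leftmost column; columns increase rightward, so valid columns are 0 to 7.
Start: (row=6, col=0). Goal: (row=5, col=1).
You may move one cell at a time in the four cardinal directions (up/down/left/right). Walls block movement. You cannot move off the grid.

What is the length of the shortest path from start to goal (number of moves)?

Answer: Shortest path length: 2

Derivation:
BFS from (row=6, col=0) until reaching (row=5, col=1):
  Distance 0: (row=6, col=0)
  Distance 1: (row=5, col=0), (row=6, col=1), (row=7, col=0)
  Distance 2: (row=4, col=0), (row=5, col=1), (row=6, col=2), (row=7, col=1), (row=8, col=0)  <- goal reached here
One shortest path (2 moves): (row=6, col=0) -> (row=6, col=1) -> (row=5, col=1)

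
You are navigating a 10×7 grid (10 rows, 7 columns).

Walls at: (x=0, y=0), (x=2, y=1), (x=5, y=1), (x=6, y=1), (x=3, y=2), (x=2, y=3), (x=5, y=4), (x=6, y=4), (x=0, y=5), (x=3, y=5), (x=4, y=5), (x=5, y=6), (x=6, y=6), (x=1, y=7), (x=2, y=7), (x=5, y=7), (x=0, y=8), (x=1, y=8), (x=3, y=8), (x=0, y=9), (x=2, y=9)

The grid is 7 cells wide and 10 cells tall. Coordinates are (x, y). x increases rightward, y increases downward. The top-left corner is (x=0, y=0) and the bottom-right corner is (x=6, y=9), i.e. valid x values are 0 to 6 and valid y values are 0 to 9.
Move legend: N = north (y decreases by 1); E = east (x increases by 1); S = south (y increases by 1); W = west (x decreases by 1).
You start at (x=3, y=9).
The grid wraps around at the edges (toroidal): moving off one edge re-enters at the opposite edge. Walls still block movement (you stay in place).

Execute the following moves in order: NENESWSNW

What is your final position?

Answer: Final position: (x=3, y=9)

Derivation:
Start: (x=3, y=9)
  N (north): blocked, stay at (x=3, y=9)
  E (east): (x=3, y=9) -> (x=4, y=9)
  N (north): (x=4, y=9) -> (x=4, y=8)
  E (east): (x=4, y=8) -> (x=5, y=8)
  S (south): (x=5, y=8) -> (x=5, y=9)
  W (west): (x=5, y=9) -> (x=4, y=9)
  S (south): (x=4, y=9) -> (x=4, y=0)
  N (north): (x=4, y=0) -> (x=4, y=9)
  W (west): (x=4, y=9) -> (x=3, y=9)
Final: (x=3, y=9)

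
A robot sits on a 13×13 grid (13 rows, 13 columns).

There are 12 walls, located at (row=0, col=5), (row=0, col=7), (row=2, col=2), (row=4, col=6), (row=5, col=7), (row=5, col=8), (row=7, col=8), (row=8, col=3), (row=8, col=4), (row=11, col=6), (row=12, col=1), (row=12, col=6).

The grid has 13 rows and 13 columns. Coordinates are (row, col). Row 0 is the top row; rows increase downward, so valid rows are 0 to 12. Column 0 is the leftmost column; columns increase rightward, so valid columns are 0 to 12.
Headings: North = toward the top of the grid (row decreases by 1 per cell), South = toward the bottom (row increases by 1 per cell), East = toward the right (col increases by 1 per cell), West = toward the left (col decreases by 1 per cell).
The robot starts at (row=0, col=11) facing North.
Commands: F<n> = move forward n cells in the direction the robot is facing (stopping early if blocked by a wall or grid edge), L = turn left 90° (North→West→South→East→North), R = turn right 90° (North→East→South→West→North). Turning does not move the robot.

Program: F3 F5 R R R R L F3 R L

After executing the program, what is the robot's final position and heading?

Start: (row=0, col=11), facing North
  F3: move forward 0/3 (blocked), now at (row=0, col=11)
  F5: move forward 0/5 (blocked), now at (row=0, col=11)
  R: turn right, now facing East
  R: turn right, now facing South
  R: turn right, now facing West
  R: turn right, now facing North
  L: turn left, now facing West
  F3: move forward 3, now at (row=0, col=8)
  R: turn right, now facing North
  L: turn left, now facing West
Final: (row=0, col=8), facing West

Answer: Final position: (row=0, col=8), facing West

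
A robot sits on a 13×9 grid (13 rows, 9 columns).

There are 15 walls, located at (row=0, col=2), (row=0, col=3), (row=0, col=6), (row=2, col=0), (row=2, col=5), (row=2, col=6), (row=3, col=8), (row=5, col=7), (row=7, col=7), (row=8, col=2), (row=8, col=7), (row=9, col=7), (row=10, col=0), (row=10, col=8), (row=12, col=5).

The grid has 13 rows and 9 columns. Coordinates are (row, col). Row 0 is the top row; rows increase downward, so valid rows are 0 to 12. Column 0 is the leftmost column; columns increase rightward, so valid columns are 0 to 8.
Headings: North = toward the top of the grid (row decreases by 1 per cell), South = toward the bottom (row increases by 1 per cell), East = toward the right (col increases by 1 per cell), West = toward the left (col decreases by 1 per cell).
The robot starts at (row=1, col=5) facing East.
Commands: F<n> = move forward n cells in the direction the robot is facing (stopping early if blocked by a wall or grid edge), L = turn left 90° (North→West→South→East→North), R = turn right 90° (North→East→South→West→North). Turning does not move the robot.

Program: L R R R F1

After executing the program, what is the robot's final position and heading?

Start: (row=1, col=5), facing East
  L: turn left, now facing North
  R: turn right, now facing East
  R: turn right, now facing South
  R: turn right, now facing West
  F1: move forward 1, now at (row=1, col=4)
Final: (row=1, col=4), facing West

Answer: Final position: (row=1, col=4), facing West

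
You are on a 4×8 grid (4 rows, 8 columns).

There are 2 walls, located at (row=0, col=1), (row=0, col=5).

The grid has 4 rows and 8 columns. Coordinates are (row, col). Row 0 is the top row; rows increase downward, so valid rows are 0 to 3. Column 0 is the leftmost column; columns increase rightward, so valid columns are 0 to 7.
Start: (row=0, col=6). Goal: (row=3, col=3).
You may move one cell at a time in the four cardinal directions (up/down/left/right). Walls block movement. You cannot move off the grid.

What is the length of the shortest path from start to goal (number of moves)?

Answer: Shortest path length: 6

Derivation:
BFS from (row=0, col=6) until reaching (row=3, col=3):
  Distance 0: (row=0, col=6)
  Distance 1: (row=0, col=7), (row=1, col=6)
  Distance 2: (row=1, col=5), (row=1, col=7), (row=2, col=6)
  Distance 3: (row=1, col=4), (row=2, col=5), (row=2, col=7), (row=3, col=6)
  Distance 4: (row=0, col=4), (row=1, col=3), (row=2, col=4), (row=3, col=5), (row=3, col=7)
  Distance 5: (row=0, col=3), (row=1, col=2), (row=2, col=3), (row=3, col=4)
  Distance 6: (row=0, col=2), (row=1, col=1), (row=2, col=2), (row=3, col=3)  <- goal reached here
One shortest path (6 moves): (row=0, col=6) -> (row=1, col=6) -> (row=1, col=5) -> (row=1, col=4) -> (row=1, col=3) -> (row=2, col=3) -> (row=3, col=3)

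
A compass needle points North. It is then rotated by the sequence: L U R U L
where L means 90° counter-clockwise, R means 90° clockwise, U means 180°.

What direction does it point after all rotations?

Answer: Final heading: West

Derivation:
Start: North
  L (left (90° counter-clockwise)) -> West
  U (U-turn (180°)) -> East
  R (right (90° clockwise)) -> South
  U (U-turn (180°)) -> North
  L (left (90° counter-clockwise)) -> West
Final: West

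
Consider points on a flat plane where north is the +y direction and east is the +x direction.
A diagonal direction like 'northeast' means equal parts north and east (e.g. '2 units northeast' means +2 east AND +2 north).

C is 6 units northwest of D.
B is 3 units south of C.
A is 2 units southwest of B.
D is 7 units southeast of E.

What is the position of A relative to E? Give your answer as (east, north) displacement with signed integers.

Answer: A is at (east=-1, north=-6) relative to E.

Derivation:
Place E at the origin (east=0, north=0).
  D is 7 units southeast of E: delta (east=+7, north=-7); D at (east=7, north=-7).
  C is 6 units northwest of D: delta (east=-6, north=+6); C at (east=1, north=-1).
  B is 3 units south of C: delta (east=+0, north=-3); B at (east=1, north=-4).
  A is 2 units southwest of B: delta (east=-2, north=-2); A at (east=-1, north=-6).
Therefore A relative to E: (east=-1, north=-6).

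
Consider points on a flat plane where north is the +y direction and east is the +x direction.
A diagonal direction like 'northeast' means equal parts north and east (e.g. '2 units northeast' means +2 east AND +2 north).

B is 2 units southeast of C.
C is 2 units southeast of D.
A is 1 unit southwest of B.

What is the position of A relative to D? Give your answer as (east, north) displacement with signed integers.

Place D at the origin (east=0, north=0).
  C is 2 units southeast of D: delta (east=+2, north=-2); C at (east=2, north=-2).
  B is 2 units southeast of C: delta (east=+2, north=-2); B at (east=4, north=-4).
  A is 1 unit southwest of B: delta (east=-1, north=-1); A at (east=3, north=-5).
Therefore A relative to D: (east=3, north=-5).

Answer: A is at (east=3, north=-5) relative to D.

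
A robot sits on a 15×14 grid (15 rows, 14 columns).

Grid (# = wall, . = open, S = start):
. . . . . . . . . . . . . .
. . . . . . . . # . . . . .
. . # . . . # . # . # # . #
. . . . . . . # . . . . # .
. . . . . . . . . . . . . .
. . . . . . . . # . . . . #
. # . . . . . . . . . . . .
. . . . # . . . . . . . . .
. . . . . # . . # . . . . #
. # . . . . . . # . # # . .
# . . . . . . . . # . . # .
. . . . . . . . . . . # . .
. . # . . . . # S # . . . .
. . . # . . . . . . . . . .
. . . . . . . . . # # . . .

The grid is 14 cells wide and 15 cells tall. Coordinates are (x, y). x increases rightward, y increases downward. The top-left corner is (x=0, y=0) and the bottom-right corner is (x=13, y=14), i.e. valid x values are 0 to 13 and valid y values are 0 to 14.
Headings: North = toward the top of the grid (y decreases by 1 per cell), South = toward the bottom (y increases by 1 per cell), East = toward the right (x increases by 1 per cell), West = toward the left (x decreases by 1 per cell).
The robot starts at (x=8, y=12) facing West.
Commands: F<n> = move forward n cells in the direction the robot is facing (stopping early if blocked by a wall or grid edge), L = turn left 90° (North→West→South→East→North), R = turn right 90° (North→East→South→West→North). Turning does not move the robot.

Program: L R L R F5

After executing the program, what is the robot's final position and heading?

Start: (x=8, y=12), facing West
  L: turn left, now facing South
  R: turn right, now facing West
  L: turn left, now facing South
  R: turn right, now facing West
  F5: move forward 0/5 (blocked), now at (x=8, y=12)
Final: (x=8, y=12), facing West

Answer: Final position: (x=8, y=12), facing West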